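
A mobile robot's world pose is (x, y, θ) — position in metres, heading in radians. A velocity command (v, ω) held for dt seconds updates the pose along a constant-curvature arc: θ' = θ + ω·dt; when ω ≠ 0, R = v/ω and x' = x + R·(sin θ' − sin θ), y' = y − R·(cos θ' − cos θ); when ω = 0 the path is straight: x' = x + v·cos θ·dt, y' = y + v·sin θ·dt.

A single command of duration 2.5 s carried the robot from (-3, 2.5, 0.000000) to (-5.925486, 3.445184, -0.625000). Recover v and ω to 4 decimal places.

Δθ = -0.625000 − 0.000000 = -0.625000
ω = Δθ/dt = -0.625000/2.5 = -0.2500
R = Δx/(sin θ' − sin θ) = 5.0000
v = R·ω = 5.0000·-0.2500 = -1.2500

v = -1.2500, ω = -0.2500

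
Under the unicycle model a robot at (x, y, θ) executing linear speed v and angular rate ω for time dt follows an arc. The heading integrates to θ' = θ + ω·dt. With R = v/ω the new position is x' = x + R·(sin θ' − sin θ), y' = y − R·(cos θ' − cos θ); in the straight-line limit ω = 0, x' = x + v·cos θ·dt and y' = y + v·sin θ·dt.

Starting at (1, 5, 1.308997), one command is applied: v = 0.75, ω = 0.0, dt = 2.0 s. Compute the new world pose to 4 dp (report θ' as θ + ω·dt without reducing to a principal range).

θ' = 1.3090 + 0.0·2.0 = 1.3090
ω = 0 → straight: x' = 1 + 0.75·cos(1.3090)·2.0 = 1.3882
y' = 5 + 0.75·sin(1.3090)·2.0 = 6.4489

(1.3882, 6.4489, 1.3090)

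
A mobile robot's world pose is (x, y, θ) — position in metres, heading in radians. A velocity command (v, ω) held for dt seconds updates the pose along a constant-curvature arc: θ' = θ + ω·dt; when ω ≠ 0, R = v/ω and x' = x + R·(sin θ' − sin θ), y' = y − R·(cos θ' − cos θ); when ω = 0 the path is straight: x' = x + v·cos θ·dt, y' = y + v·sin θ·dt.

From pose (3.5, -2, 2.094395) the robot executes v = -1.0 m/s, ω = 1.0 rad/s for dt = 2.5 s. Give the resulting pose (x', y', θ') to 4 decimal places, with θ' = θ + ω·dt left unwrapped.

θ' = 2.0944 + 1.0·2.5 = 4.5944
R = v/ω = -1.0/1.0 = -1.0000
x' = 3.5 + -1.0000·(sin 4.5944 − sin 2.0944) = 5.3591
y' = -2 − -1.0000·(cos 4.5944 − cos 2.0944) = -1.6177

(5.3591, -1.6177, 4.5944)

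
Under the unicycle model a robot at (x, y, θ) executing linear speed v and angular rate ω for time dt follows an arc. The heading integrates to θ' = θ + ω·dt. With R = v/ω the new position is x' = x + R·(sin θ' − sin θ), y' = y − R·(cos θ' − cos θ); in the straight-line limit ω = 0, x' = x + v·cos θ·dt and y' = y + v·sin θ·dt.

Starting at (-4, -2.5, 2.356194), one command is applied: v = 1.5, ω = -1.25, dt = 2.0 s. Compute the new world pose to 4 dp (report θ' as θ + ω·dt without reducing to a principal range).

θ' = 2.3562 + -1.25·2.0 = -0.1438
R = v/ω = 1.5/-1.25 = -1.2000
x' = -4 + -1.2000·(sin -0.1438 − sin 2.3562) = -2.9795
y' = -2.5 − -1.2000·(cos -0.1438 − cos 2.3562) = -0.4639

(-2.9795, -0.4639, -0.1438)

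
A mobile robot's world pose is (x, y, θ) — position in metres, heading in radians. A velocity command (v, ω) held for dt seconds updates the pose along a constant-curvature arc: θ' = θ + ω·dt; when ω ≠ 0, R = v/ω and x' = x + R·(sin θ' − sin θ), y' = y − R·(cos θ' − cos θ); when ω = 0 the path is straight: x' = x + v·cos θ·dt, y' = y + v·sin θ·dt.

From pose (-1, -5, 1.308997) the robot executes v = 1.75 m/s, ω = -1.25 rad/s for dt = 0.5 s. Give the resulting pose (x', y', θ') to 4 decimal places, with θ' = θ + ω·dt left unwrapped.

(-0.5324, -4.2773, 0.6840)

θ' = 1.3090 + -1.25·0.5 = 0.6840
R = v/ω = 1.75/-1.25 = -1.4000
x' = -1 + -1.4000·(sin 0.6840 − sin 1.3090) = -0.5324
y' = -5 − -1.4000·(cos 0.6840 − cos 1.3090) = -4.2773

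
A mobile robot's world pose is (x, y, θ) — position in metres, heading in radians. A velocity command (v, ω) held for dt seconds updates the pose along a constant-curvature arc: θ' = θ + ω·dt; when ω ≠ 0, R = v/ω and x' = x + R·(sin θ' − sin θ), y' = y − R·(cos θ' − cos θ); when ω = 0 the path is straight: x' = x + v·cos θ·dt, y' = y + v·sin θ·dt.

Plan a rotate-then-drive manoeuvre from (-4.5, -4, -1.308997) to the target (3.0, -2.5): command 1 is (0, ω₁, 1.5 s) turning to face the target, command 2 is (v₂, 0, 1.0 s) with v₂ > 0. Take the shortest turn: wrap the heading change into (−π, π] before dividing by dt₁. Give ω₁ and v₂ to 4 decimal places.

ω₁ = 1.0043, v₂ = 7.6485

heading to target = atan2(-2.5−-4, 3−-4.5) = 0.1974
Δθ = wrap(0.1974 − -1.3090) = 1.5064; ω₁ = Δθ/dt₁ = 1.0043
distance = √((3−-4.5)² + (-2.5−-4)²) = 7.6485; v₂ = distance/dt₂ = 7.6485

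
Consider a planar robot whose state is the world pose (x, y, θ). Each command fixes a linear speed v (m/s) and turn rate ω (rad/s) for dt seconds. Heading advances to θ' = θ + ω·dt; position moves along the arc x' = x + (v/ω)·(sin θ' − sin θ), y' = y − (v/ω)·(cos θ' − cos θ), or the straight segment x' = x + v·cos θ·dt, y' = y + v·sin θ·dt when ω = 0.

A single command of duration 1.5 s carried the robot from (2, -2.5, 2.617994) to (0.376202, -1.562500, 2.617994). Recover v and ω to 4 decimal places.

Δθ = 2.617994 − 2.617994 = 0.000000
ω = Δθ/dt = 0.000000/1.5 = 0.0000
ω = 0 → v = (Δx·cos θ + Δy·sin θ)/dt = 1.2500

v = 1.2500, ω = 0.0000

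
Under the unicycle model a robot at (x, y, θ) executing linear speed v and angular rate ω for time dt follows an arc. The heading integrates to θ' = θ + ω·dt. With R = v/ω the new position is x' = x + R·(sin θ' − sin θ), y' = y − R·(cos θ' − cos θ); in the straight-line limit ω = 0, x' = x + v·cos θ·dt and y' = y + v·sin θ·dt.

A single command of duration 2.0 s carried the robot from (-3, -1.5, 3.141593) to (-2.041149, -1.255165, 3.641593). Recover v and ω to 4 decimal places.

Δθ = 3.641593 − 3.141593 = 0.500000
ω = Δθ/dt = 0.500000/2.0 = 0.2500
R = Δx/(sin θ' − sin θ) = -2.0000
v = R·ω = -2.0000·0.2500 = -0.5000

v = -0.5000, ω = 0.2500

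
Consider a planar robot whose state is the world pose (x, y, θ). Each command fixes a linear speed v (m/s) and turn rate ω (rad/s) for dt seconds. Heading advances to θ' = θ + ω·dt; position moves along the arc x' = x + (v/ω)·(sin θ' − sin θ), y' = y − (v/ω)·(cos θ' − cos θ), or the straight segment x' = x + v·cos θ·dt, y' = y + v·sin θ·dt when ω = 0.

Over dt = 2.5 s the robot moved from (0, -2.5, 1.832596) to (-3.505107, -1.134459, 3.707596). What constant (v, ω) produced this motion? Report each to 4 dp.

Δθ = 3.707596 − 1.832596 = 1.875000
ω = Δθ/dt = 1.875000/2.5 = 0.7500
R = Δx/(sin θ' − sin θ) = 2.3333
v = R·ω = 2.3333·0.7500 = 1.7500

v = 1.7500, ω = 0.7500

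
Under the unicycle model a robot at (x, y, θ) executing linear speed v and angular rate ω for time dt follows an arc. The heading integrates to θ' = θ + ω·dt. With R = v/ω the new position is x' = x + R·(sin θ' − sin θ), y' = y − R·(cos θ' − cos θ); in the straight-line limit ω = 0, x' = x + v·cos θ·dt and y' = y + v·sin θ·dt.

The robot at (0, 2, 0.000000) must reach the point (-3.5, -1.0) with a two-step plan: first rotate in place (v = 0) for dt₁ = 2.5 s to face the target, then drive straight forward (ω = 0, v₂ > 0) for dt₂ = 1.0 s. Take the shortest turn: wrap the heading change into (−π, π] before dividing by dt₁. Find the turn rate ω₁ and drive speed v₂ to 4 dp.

heading to target = atan2(-1−2, -3.5−0) = -2.4330
Δθ = wrap(-2.4330 − 0.0000) = -2.4330; ω₁ = Δθ/dt₁ = -0.9732
distance = √((-3.5−0)² + (-1−2)²) = 4.6098; v₂ = distance/dt₂ = 4.6098

ω₁ = -0.9732, v₂ = 4.6098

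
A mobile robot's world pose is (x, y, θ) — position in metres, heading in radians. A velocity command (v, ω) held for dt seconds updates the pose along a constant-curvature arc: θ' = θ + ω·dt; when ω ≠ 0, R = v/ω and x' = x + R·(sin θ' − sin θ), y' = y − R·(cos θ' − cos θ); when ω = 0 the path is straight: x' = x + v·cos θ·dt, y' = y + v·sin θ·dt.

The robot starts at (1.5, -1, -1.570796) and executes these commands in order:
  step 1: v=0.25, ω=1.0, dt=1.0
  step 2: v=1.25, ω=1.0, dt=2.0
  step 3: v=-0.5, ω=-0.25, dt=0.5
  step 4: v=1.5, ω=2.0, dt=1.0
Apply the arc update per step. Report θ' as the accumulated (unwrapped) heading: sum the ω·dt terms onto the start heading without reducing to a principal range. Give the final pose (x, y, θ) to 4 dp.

step 1: θ'=-0.5708 (R=0.2500) → pose (1.6149, -1.2104, -0.5708)
step 2: θ'=1.4292 (R=1.2500) → pose (3.5278, -0.3349, 1.4292)
step 3: θ'=1.3042 (R=2.0000) → pose (3.4772, -0.5796, 1.3042)
step 4: θ'=3.3042 (R=0.7500) → pose (2.6322, 0.3581, 3.3042)

(2.6322, 0.3581, 3.3042)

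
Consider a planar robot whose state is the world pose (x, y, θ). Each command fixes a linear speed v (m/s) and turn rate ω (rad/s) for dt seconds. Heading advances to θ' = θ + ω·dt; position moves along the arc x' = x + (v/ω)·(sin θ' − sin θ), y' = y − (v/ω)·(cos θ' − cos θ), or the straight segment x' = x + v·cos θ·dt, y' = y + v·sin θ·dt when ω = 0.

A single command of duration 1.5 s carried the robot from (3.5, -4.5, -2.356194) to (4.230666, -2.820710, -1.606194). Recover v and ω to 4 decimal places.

v = -1.2500, ω = 0.5000

Δθ = -1.606194 − -2.356194 = 0.750000
ω = Δθ/dt = 0.750000/1.5 = 0.5000
R = −Δy/(cos θ' − cos θ) = -2.5000
v = R·ω = -2.5000·0.5000 = -1.2500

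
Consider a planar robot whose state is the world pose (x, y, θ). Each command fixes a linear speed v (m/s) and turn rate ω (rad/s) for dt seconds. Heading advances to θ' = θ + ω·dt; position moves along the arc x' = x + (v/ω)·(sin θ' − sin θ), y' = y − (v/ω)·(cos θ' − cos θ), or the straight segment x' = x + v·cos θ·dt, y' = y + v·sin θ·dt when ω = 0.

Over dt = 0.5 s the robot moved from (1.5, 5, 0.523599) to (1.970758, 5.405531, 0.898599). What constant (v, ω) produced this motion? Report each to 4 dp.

v = 1.2500, ω = 0.7500

Δθ = 0.898599 − 0.523599 = 0.375000
ω = Δθ/dt = 0.375000/0.5 = 0.7500
R = Δx/(sin θ' − sin θ) = 1.6667
v = R·ω = 1.6667·0.7500 = 1.2500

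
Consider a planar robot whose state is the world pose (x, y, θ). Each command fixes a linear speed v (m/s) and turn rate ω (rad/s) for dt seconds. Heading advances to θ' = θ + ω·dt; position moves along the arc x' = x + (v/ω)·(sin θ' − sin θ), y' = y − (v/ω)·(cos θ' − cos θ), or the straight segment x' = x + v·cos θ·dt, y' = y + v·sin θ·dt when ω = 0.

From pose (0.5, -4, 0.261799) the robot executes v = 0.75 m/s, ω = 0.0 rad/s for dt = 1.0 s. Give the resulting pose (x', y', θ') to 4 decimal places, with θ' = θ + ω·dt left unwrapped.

(1.2244, -3.8059, 0.2618)

θ' = 0.2618 + 0.0·1.0 = 0.2618
ω = 0 → straight: x' = 0.5 + 0.75·cos(0.2618)·1.0 = 1.2244
y' = -4 + 0.75·sin(0.2618)·1.0 = -3.8059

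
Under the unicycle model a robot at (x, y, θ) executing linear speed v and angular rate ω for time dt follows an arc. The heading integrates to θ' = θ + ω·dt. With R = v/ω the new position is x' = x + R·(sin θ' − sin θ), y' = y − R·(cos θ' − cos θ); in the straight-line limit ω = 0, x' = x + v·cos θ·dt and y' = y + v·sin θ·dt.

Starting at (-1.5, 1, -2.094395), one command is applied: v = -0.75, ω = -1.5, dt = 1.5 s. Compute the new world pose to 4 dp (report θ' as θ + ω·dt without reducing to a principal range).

θ' = -2.0944 + -1.5·1.5 = -4.3444
R = v/ω = -0.75/-1.5 = 0.5000
x' = -1.5 + 0.5000·(sin -4.3444 − sin -2.0944) = -0.6005
y' = 1 − 0.5000·(cos -4.3444 − cos -2.0944) = 0.9299

(-0.6005, 0.9299, -4.3444)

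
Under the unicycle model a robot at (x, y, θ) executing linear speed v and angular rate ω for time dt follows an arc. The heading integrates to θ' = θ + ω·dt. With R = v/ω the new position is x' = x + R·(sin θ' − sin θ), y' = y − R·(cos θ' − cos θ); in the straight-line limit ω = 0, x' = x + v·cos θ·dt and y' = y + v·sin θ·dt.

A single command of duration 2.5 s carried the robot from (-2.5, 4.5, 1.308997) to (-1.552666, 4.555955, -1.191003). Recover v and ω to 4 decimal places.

Δθ = -1.191003 − 1.308997 = -2.500000
ω = Δθ/dt = -2.500000/2.5 = -1.0000
R = Δx/(sin θ' − sin θ) = -0.5000
v = R·ω = -0.5000·-1.0000 = 0.5000

v = 0.5000, ω = -1.0000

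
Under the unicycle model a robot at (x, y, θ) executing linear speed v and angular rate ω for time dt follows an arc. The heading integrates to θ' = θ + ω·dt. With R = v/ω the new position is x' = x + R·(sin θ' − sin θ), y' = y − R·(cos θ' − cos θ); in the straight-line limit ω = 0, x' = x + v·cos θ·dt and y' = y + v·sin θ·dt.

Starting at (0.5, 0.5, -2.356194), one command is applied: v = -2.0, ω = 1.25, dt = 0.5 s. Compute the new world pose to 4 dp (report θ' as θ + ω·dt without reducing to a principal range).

(0.9481, 1.3758, -1.7312)

θ' = -2.3562 + 1.25·0.5 = -1.7312
R = v/ω = -2.0/1.25 = -1.6000
x' = 0.5 + -1.6000·(sin -1.7312 − sin -2.3562) = 0.9481
y' = 0.5 − -1.6000·(cos -1.7312 − cos -2.3562) = 1.3758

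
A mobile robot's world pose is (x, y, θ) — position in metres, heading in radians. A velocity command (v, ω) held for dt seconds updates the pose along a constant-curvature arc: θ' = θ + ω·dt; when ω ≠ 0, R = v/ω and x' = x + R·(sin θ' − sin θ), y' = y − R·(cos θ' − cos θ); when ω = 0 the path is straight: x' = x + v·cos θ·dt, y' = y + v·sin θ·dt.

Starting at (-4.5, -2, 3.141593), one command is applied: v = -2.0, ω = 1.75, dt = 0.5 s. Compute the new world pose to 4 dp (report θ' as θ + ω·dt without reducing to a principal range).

(-3.6228, -1.5897, 4.0166)

θ' = 3.1416 + 1.75·0.5 = 4.0166
R = v/ω = -2.0/1.75 = -1.1429
x' = -4.5 + -1.1429·(sin 4.0166 − sin 3.1416) = -3.6228
y' = -2 − -1.1429·(cos 4.0166 − cos 3.1416) = -1.5897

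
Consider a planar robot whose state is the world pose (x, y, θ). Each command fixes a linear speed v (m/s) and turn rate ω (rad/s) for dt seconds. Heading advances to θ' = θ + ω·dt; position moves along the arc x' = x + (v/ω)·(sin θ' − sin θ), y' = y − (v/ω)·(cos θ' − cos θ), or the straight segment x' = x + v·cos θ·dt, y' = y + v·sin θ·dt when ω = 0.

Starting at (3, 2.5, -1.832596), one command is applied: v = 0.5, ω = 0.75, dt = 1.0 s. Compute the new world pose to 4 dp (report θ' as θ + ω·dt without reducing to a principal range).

(3.0552, 2.0148, -1.0826)

θ' = -1.8326 + 0.75·1.0 = -1.0826
R = v/ω = 0.5/0.75 = 0.6667
x' = 3 + 0.6667·(sin -1.0826 − sin -1.8326) = 3.0552
y' = 2.5 − 0.6667·(cos -1.0826 − cos -1.8326) = 2.0148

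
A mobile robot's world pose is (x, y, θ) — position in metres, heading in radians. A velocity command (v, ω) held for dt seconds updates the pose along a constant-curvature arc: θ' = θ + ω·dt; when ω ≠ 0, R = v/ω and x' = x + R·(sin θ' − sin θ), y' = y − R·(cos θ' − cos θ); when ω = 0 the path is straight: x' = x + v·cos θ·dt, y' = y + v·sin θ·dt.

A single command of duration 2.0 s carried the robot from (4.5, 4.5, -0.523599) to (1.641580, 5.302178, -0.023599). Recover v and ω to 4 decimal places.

Δθ = -0.023599 − -0.523599 = 0.500000
ω = Δθ/dt = 0.500000/2.0 = 0.2500
R = Δx/(sin θ' − sin θ) = -6.0000
v = R·ω = -6.0000·0.2500 = -1.5000

v = -1.5000, ω = 0.2500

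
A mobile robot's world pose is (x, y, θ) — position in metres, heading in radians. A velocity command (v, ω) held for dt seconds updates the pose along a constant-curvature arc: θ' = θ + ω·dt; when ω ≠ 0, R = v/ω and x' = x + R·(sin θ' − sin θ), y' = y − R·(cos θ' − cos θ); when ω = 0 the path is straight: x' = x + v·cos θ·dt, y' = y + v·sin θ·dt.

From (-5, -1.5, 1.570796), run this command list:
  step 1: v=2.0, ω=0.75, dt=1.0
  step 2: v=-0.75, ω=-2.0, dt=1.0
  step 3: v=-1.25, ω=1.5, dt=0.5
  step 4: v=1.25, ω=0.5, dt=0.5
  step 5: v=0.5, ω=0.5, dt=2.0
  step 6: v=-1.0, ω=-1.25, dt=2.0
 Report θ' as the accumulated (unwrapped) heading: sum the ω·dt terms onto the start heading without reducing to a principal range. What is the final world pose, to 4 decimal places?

(-7.0770, -0.5085, -0.1792)

step 1: θ'=2.3208 (R=2.6667) → pose (-5.7155, 0.3177, 2.3208)
step 2: θ'=0.3208 (R=0.3750) → pose (-5.8716, -0.2938, 0.3208)
step 3: θ'=1.0708 (R=-0.8333) → pose (-6.3402, -0.6851, 1.0708)
step 4: θ'=1.3208 (R=2.5000) → pose (-6.1119, -0.1050, 1.3208)
step 5: θ'=2.3208 (R=1.0000) → pose (-6.3491, 0.8240, 2.3208)
step 6: θ'=-0.1792 (R=0.8000) → pose (-7.0770, -0.5085, -0.1792)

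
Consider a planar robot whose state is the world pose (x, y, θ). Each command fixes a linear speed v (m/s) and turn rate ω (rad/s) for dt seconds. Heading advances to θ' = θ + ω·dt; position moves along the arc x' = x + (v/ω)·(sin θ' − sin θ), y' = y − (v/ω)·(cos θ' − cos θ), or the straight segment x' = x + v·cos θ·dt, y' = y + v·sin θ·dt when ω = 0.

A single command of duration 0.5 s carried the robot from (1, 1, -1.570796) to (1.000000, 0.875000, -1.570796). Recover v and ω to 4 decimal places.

Δθ = -1.570796 − -1.570796 = 0.000000
ω = Δθ/dt = 0.000000/0.5 = 0.0000
ω = 0 → v = (Δx·cos θ + Δy·sin θ)/dt = 0.2500

v = 0.2500, ω = 0.0000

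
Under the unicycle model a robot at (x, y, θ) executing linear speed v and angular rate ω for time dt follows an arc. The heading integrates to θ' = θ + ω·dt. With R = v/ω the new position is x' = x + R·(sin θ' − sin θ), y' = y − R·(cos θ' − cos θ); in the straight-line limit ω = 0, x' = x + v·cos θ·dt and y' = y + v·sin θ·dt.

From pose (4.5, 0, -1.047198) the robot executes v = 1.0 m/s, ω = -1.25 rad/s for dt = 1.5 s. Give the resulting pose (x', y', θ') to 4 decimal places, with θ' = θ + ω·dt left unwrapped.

θ' = -1.0472 + -1.25·1.5 = -2.9222
R = v/ω = 1.0/-1.25 = -0.8000
x' = 4.5 + -0.8000·(sin -2.9222 − sin -1.0472) = 3.9813
y' = 0 − -0.8000·(cos -2.9222 − cos -1.0472) = -1.1808

(3.9813, -1.1808, -2.9222)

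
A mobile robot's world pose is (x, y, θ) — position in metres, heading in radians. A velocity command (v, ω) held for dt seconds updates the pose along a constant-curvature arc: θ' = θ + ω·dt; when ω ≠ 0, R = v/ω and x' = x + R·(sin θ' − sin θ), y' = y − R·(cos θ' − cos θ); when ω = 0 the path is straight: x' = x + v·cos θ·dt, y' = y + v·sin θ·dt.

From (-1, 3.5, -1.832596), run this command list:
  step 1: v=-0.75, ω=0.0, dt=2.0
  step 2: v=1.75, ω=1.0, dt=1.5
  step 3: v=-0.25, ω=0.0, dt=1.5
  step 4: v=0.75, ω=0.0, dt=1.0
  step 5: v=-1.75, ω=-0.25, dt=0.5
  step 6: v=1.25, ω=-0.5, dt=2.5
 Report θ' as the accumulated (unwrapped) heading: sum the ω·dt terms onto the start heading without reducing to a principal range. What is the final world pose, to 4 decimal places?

(1.4268, 0.4723, -1.7076)

step 1: θ'=-1.8326 (straight) → pose (-0.6118, 4.9489, -1.8326)
step 2: θ'=-0.3326 (R=1.7500) → pose (0.5072, 2.8419, -0.3326)
step 3: θ'=-0.3326 (straight) → pose (0.1528, 2.9643, -0.3326)
step 4: θ'=-0.3326 (straight) → pose (0.8617, 2.7194, -0.3326)
step 5: θ'=-0.4576 (R=7.0000) → pose (0.0546, 3.0560, -0.4576)
step 6: θ'=-1.7076 (R=-2.5000) → pose (1.4268, 0.4723, -1.7076)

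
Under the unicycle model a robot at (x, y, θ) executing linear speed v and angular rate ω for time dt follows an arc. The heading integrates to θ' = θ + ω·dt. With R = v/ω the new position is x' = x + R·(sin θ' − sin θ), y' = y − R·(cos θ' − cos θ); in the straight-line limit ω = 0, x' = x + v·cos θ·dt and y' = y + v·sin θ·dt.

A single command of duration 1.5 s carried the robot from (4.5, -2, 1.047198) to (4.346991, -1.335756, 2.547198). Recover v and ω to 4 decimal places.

Δθ = 2.547198 − 1.047198 = 1.500000
ω = Δθ/dt = 1.500000/1.5 = 1.0000
R = −Δy/(cos θ' − cos θ) = 0.5000
v = R·ω = 0.5000·1.0000 = 0.5000

v = 0.5000, ω = 1.0000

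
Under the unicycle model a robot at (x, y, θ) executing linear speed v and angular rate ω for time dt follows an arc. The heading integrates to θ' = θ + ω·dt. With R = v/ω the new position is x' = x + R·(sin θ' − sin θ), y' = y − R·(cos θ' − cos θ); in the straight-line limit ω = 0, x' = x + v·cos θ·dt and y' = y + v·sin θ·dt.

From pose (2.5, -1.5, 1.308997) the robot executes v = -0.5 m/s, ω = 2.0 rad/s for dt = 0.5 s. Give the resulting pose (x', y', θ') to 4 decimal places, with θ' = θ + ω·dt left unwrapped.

θ' = 1.3090 + 2.0·0.5 = 2.3090
R = v/ω = -0.5/2.0 = -0.2500
x' = 2.5 + -0.2500·(sin 2.3090 − sin 1.3090) = 2.5566
y' = -1.5 − -0.2500·(cos 2.3090 − cos 1.3090) = -1.7329

(2.5566, -1.7329, 2.3090)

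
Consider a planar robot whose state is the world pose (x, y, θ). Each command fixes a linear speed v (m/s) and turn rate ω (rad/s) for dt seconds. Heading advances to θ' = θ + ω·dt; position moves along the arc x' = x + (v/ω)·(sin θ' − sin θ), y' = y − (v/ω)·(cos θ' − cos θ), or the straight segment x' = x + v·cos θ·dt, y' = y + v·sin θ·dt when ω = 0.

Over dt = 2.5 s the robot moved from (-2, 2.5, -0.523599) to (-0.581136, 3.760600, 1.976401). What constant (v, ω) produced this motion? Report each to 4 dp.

v = 1.0000, ω = 1.0000

Δθ = 1.976401 − -0.523599 = 2.500000
ω = Δθ/dt = 2.500000/2.5 = 1.0000
R = Δx/(sin θ' − sin θ) = 1.0000
v = R·ω = 1.0000·1.0000 = 1.0000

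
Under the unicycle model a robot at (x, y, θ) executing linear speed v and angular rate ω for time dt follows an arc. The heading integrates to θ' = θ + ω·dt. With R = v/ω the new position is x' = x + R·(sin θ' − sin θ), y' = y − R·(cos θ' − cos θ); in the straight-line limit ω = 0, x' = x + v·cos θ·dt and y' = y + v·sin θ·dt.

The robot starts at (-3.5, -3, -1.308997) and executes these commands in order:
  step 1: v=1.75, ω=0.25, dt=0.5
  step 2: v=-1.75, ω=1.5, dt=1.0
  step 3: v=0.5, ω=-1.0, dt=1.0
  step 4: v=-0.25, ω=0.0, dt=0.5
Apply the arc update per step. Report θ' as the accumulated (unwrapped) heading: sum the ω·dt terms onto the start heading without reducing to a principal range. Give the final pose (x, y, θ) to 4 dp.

(-4.2900, -3.1688, -0.6840)

step 1: θ'=-1.1840 (R=7.0000) → pose (-3.2214, -3.8289, -1.1840)
step 2: θ'=0.3160 (R=-1.1667) → pose (-4.6644, -3.1600, 0.3160)
step 3: θ'=-0.6840 (R=-0.5000) → pose (-4.1931, -3.2478, -0.6840)
step 4: θ'=-0.6840 (straight) → pose (-4.2900, -3.1688, -0.6840)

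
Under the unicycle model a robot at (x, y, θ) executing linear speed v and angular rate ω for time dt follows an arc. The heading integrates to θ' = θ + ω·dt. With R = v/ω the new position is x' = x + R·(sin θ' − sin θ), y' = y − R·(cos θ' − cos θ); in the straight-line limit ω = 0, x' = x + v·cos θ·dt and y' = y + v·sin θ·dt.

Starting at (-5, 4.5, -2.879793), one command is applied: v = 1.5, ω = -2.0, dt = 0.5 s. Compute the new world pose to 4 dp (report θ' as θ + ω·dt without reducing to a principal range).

(-5.6988, 4.6697, -3.8798)

θ' = -2.8798 + -2.0·0.5 = -3.8798
R = v/ω = 1.5/-2.0 = -0.7500
x' = -5 + -0.7500·(sin -3.8798 − sin -2.8798) = -5.6988
y' = 4.5 − -0.7500·(cos -3.8798 − cos -2.8798) = 4.6697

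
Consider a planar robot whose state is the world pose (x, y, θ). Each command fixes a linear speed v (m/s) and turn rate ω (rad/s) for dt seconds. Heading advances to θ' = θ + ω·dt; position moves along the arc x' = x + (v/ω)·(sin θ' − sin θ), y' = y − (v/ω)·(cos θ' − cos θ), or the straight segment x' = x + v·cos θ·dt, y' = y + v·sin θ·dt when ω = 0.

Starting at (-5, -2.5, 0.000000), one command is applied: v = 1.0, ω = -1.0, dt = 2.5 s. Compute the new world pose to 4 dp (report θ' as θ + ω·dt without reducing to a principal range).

(-4.4015, -4.3011, -2.5000)

θ' = 0.0000 + -1.0·2.5 = -2.5000
R = v/ω = 1.0/-1.0 = -1.0000
x' = -5 + -1.0000·(sin -2.5000 − sin 0.0000) = -4.4015
y' = -2.5 − -1.0000·(cos -2.5000 − cos 0.0000) = -4.3011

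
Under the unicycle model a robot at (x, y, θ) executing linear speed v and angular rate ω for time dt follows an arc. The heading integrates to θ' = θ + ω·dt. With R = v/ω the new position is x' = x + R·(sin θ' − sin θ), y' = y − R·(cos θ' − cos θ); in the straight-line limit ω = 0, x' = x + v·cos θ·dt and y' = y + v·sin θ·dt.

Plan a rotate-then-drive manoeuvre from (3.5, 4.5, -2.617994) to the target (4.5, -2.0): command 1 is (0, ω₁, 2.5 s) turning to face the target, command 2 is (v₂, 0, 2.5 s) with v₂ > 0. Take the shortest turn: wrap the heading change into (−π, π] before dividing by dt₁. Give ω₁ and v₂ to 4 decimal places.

ω₁ = 0.4799, v₂ = 2.6306

heading to target = atan2(-2−4.5, 4.5−3.5) = -1.4181
Δθ = wrap(-1.4181 − -2.6180) = 1.1998; ω₁ = Δθ/dt₁ = 0.4799
distance = √((4.5−3.5)² + (-2−4.5)²) = 6.5765; v₂ = distance/dt₂ = 2.6306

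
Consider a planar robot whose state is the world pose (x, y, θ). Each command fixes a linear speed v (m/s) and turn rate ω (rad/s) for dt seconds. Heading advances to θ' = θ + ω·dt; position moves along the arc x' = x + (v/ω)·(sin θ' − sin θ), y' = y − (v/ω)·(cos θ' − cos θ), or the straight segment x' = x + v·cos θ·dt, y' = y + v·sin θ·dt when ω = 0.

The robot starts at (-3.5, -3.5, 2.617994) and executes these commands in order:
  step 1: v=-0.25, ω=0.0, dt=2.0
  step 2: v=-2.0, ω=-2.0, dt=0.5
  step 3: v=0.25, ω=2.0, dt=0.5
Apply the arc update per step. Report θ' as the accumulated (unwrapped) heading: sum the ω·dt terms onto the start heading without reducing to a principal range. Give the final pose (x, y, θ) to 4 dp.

step 1: θ'=2.6180 (straight) → pose (-3.0670, -3.7500, 2.6180)
step 2: θ'=1.6180 (R=1.0000) → pose (-2.5681, -4.5688, 1.6180)
step 3: θ'=2.6180 (R=0.1250) → pose (-2.6305, -4.4665, 2.6180)

(-2.6305, -4.4665, 2.6180)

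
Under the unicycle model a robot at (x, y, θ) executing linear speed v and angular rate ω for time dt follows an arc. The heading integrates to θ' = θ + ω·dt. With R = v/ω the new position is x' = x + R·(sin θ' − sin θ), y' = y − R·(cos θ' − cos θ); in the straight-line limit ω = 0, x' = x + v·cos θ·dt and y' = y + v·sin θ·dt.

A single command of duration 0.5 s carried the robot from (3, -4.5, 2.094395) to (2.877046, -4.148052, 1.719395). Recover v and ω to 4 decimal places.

Δθ = 1.719395 − 2.094395 = -0.375000
ω = Δθ/dt = -0.375000/0.5 = -0.7500
R = −Δy/(cos θ' − cos θ) = -1.0000
v = R·ω = -1.0000·-0.7500 = 0.7500

v = 0.7500, ω = -0.7500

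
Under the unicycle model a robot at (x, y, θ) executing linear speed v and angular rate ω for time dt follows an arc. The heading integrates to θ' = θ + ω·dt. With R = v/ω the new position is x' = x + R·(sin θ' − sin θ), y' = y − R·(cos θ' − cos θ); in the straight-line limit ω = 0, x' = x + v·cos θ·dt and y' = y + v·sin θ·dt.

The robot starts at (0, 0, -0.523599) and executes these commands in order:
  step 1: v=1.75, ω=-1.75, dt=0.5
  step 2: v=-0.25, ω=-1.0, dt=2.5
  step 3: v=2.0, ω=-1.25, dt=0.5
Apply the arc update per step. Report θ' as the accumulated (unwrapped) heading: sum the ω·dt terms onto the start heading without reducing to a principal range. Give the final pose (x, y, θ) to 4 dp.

step 1: θ'=-1.3986 (R=-1.0000) → pose (0.4852, -0.6947, -1.3986)
step 2: θ'=-3.8986 (R=0.2500) → pose (0.9032, -0.4701, -3.8986)
step 3: θ'=-4.5236 (R=-1.6000) → pose (0.4304, 0.3926, -4.5236)

(0.4304, 0.3926, -4.5236)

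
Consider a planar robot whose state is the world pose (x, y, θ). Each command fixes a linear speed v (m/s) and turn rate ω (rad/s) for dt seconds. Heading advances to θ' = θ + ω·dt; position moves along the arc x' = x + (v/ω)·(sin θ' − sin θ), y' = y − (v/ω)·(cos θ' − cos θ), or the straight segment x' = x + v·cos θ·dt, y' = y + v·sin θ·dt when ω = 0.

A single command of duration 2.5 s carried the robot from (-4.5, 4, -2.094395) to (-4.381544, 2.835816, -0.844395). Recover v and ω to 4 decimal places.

v = 0.5000, ω = 0.5000

Δθ = -0.844395 − -2.094395 = 1.250000
ω = Δθ/dt = 1.250000/2.5 = 0.5000
R = −Δy/(cos θ' − cos θ) = 1.0000
v = R·ω = 1.0000·0.5000 = 0.5000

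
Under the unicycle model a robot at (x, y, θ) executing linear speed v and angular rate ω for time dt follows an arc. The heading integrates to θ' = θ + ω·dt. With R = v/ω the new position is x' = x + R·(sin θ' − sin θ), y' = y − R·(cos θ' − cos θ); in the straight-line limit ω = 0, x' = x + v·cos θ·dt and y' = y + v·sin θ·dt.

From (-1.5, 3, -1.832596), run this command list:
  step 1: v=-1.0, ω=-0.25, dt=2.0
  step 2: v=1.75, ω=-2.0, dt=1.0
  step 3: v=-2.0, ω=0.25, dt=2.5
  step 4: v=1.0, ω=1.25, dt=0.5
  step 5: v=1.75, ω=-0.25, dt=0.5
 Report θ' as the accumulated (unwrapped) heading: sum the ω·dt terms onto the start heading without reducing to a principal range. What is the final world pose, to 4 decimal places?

(-0.1872, 1.3450, -3.2076)

step 1: θ'=-2.3326 (R=4.0000) → pose (-0.5307, 4.7256, -2.3326)
step 2: θ'=-4.3326 (R=-0.8750) → pose (-1.9765, 5.0052, -4.3326)
step 3: θ'=-3.7076 (R=-8.0000) → pose (1.1634, 1.2186, -3.7076)
step 4: θ'=-3.0826 (R=0.8000) → pose (0.6872, 1.3420, -3.0826)
step 5: θ'=-3.2076 (R=-7.0000) → pose (-0.1872, 1.3450, -3.2076)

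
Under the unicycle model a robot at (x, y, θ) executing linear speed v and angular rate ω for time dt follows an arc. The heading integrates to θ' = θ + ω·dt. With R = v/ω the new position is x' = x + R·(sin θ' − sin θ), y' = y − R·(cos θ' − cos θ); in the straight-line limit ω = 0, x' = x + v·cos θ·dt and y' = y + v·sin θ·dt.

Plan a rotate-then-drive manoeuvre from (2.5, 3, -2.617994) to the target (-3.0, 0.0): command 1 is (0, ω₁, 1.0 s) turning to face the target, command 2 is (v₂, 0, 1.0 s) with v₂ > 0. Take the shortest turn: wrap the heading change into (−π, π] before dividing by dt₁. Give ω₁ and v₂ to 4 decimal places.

heading to target = atan2(0−3, -3−2.5) = -2.6422
Δθ = wrap(-2.6422 − -2.6180) = -0.0243; ω₁ = Δθ/dt₁ = -0.0243
distance = √((-3−2.5)² + (0−3)²) = 6.2650; v₂ = distance/dt₂ = 6.2650

ω₁ = -0.0243, v₂ = 6.2650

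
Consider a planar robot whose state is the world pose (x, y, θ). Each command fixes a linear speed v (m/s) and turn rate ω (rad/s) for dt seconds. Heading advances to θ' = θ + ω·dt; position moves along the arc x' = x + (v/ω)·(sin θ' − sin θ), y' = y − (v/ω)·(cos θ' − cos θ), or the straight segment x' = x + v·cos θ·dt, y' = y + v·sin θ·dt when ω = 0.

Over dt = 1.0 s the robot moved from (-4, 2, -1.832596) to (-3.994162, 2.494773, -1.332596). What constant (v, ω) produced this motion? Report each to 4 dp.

Δθ = -1.332596 − -1.832596 = 0.500000
ω = Δθ/dt = 0.500000/1.0 = 0.5000
R = −Δy/(cos θ' − cos θ) = -1.0000
v = R·ω = -1.0000·0.5000 = -0.5000

v = -0.5000, ω = 0.5000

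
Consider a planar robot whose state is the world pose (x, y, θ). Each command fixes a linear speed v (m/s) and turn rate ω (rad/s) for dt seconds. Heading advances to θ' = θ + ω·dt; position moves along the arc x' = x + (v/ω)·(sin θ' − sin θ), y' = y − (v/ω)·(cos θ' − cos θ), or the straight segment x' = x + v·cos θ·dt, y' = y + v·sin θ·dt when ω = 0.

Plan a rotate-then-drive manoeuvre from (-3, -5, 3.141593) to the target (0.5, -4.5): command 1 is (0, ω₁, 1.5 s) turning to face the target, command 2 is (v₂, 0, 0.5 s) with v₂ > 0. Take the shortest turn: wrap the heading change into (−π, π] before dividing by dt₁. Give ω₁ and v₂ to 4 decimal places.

heading to target = atan2(-4.5−-5, 0.5−-3) = 0.1419
Δθ = wrap(0.1419 − 3.1416) = -2.9997; ω₁ = Δθ/dt₁ = -1.9998
distance = √((0.5−-3)² + (-4.5−-5)²) = 3.5355; v₂ = distance/dt₂ = 7.0711

ω₁ = -1.9998, v₂ = 7.0711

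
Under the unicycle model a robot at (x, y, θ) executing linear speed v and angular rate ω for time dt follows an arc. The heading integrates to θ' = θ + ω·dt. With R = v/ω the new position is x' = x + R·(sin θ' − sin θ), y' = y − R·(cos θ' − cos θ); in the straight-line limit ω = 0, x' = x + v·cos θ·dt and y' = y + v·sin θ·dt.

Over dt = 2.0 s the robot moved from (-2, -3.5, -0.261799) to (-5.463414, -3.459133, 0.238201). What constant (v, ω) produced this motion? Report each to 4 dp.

Δθ = 0.238201 − -0.261799 = 0.500000
ω = Δθ/dt = 0.500000/2.0 = 0.2500
R = Δx/(sin θ' − sin θ) = -7.0000
v = R·ω = -7.0000·0.2500 = -1.7500

v = -1.7500, ω = 0.2500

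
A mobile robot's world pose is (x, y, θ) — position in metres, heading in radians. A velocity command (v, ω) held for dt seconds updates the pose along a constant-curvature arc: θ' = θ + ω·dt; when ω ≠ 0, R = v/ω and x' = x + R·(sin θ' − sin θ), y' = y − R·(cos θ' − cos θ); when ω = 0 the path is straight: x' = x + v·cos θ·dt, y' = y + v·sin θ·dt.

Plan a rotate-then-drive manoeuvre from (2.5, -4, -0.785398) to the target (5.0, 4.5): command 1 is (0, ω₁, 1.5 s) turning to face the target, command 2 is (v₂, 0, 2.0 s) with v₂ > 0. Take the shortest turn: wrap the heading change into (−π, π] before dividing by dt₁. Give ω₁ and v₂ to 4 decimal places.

heading to target = atan2(4.5−-4, 5−2.5) = 1.2847
Δθ = wrap(1.2847 − -0.7854) = 2.0701; ω₁ = Δθ/dt₁ = 1.3801
distance = √((5−2.5)² + (4.5−-4)²) = 8.8600; v₂ = distance/dt₂ = 4.4300

ω₁ = 1.3801, v₂ = 4.4300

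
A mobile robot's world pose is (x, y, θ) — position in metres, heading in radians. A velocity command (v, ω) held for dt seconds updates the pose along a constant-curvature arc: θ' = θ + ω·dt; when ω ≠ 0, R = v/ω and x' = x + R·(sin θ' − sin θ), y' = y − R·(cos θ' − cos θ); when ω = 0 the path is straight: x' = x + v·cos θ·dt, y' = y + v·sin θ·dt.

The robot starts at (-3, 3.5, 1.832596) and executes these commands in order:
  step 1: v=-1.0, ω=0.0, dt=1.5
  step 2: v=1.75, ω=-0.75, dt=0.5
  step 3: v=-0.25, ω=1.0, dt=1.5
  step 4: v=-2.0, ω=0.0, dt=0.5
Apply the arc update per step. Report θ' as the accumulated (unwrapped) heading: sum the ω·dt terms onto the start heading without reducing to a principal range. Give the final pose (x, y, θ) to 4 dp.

step 1: θ'=1.8326 (straight) → pose (-2.6118, 2.0511, 1.8326)
step 2: θ'=1.4576 (R=-2.3333) → pose (-2.6763, 2.9186, 1.4576)
step 3: θ'=2.9576 (R=-0.2500) → pose (-2.4737, 2.6446, 2.9576)
step 4: θ'=2.9576 (straight) → pose (-1.4906, 2.4616, 2.9576)

(-1.4906, 2.4616, 2.9576)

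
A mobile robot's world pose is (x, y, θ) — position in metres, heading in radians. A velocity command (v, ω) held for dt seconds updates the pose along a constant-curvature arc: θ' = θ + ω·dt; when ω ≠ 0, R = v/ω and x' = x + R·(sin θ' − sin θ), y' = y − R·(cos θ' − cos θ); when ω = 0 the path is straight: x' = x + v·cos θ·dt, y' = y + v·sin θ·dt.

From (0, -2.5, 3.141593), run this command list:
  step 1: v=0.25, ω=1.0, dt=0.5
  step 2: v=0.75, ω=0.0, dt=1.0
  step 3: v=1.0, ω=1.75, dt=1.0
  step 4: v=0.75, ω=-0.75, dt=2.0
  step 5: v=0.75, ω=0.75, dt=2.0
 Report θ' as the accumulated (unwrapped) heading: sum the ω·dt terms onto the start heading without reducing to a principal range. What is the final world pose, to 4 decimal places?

(-1.1416, -6.4703, 5.3916)

step 1: θ'=3.6416 (R=0.2500) → pose (-0.1199, -2.5306, 3.6416)
step 2: θ'=3.6416 (straight) → pose (-0.7780, -2.8902, 3.6416)
step 3: θ'=5.3916 (R=0.5714) → pose (-0.9487, -3.7506, 5.3916)
step 4: θ'=3.8916 (R=-1.0000) → pose (-1.0451, -5.1105, 3.8916)
step 5: θ'=5.3916 (R=1.0000) → pose (-1.1416, -6.4703, 5.3916)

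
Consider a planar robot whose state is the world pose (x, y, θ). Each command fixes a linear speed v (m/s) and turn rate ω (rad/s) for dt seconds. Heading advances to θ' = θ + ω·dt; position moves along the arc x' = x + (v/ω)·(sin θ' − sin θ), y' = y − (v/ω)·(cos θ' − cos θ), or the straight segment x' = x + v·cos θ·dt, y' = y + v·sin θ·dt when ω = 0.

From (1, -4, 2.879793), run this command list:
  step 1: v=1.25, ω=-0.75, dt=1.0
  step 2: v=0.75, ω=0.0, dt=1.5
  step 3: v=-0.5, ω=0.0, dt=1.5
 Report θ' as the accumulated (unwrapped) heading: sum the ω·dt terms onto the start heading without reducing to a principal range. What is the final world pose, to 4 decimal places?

(-0.1805, -2.9561, 2.1298)

step 1: θ'=2.1298 (R=-1.6667) → pose (0.0184, -3.2740, 2.1298)
step 2: θ'=2.1298 (straight) → pose (-0.5782, -2.3203, 2.1298)
step 3: θ'=2.1298 (straight) → pose (-0.1805, -2.9561, 2.1298)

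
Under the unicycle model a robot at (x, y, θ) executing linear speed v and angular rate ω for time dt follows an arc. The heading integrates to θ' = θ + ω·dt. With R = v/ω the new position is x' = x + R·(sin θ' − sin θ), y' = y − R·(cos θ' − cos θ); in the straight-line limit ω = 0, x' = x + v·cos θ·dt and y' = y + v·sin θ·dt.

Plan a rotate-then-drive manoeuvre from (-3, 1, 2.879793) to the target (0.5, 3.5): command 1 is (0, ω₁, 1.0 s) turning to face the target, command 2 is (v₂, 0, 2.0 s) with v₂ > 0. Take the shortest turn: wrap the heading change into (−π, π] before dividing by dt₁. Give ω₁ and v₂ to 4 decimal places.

ω₁ = -2.2595, v₂ = 2.1506

heading to target = atan2(3.5−1, 0.5−-3) = 0.6202
Δθ = wrap(0.6202 − 2.8798) = -2.2595; ω₁ = Δθ/dt₁ = -2.2595
distance = √((0.5−-3)² + (3.5−1)²) = 4.3012; v₂ = distance/dt₂ = 2.1506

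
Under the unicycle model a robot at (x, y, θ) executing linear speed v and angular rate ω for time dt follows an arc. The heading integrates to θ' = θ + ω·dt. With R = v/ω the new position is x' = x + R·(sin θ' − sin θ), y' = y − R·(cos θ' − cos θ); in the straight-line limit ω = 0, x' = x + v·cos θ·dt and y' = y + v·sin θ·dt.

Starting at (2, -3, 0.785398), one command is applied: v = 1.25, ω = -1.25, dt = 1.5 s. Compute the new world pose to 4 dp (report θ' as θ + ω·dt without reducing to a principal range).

(3.5935, -3.2443, -1.0896)

θ' = 0.7854 + -1.25·1.5 = -1.0896
R = v/ω = 1.25/-1.25 = -1.0000
x' = 2 + -1.0000·(sin -1.0896 − sin 0.7854) = 3.5935
y' = -3 − -1.0000·(cos -1.0896 − cos 0.7854) = -3.2443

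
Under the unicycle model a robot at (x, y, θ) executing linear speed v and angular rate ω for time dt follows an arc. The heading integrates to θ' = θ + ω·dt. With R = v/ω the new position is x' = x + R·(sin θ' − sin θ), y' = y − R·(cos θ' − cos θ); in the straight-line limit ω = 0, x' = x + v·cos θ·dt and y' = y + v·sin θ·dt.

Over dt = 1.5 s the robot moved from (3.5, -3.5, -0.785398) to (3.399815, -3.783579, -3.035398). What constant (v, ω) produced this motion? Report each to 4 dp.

v = 0.2500, ω = -1.5000

Δθ = -3.035398 − -0.785398 = -2.250000
ω = Δθ/dt = -2.250000/1.5 = -1.5000
R = −Δy/(cos θ' − cos θ) = -0.1667
v = R·ω = -0.1667·-1.5000 = 0.2500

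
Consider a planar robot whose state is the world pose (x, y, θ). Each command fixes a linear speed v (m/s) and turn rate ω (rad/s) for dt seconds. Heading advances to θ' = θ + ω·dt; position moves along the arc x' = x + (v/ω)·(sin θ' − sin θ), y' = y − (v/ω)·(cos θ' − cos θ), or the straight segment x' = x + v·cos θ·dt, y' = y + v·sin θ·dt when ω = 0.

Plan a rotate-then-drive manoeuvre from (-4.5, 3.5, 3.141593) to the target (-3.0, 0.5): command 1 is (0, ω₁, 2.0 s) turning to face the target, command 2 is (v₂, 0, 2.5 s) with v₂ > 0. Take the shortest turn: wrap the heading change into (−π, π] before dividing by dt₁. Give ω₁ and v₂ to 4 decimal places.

ω₁ = 1.0172, v₂ = 1.3416

heading to target = atan2(0.5−3.5, -3−-4.5) = -1.1071
Δθ = wrap(-1.1071 − 3.1416) = 2.0344; ω₁ = Δθ/dt₁ = 1.0172
distance = √((-3−-4.5)² + (0.5−3.5)²) = 3.3541; v₂ = distance/dt₂ = 1.3416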